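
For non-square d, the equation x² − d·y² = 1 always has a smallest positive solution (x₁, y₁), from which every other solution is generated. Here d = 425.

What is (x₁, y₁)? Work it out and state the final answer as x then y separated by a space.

143649 6968

d=425: √d = [20; 1,1,1,1,1,1,40] (ℓ=7, odd), read p_13/q_13
step 0: (20, 1)  from 20·(1,0) + (0,1)
step 1: (21, 1)  from 1·(20,1) + (1,0)
step 2: (41, 2)  from 1·(21,1) + (20,1)
step 3: (62, 3)  from 1·(41,2) + (21,1)
step 4: (103, 5)  from 1·(62,3) + (41,2)
step 5: (165, 8)  from 1·(103,5) + (62,3)
…
step 9: (22038, 1069)  from 1·(11153,541) + (10885,528)
step 10: (33191, 1610)  from 1·(22038,1069) + (11153,541)
step 11: (55229, 2679)  from 1·(33191,1610) + (22038,1069)
step 12: (88420, 4289)  from 1·(55229,2679) + (33191,1610)
step 13: (143649, 6968)  from 1·(88420,4289) + (55229,2679)
→ (143649, 6968).  Check: 143649²=20635035201, 425·6968²=20635035200, difference 1.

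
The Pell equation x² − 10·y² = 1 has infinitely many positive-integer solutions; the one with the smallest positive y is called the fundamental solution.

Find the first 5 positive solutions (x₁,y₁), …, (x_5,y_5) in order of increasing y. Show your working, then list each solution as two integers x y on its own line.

19 6
721 228
27379 8658
1039681 328776
39480499 12484830

[3; 6] for √10; ℓ=1 ⇒ convergent index 1
k=0  a_k=3  p_k/q_k = 3/1
k=1  a_k=6  p_k/q_k = 19/6
→ (19, 6).  Check: 19²=361, 10·6²=360, difference 1.
(19+6√10)^2 = 721 + 228√10
(19+6√10)^3 = 27379 + 8658√10
(19+6√10)^4 = 1039681 + 328776√10
(19+6√10)^5 = 39480499 + 12484830√10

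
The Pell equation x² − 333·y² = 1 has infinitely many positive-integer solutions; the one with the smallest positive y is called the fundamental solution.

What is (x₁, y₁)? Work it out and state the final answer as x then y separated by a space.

73 4

√333 = [18; 4,36, …], period ℓ=2 (even) → k=1
step 0: (18, 1)  from 18·(1,0) + (0,1)
step 1: (73, 4)  from 4·(18,1) + (1,0)
fundamental: x₁=73, y₁=4  (since 5329 − 333·16 = 1)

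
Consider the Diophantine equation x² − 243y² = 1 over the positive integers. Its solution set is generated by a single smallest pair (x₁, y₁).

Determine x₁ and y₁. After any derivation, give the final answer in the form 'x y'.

√243 = [15; 1,1,2,3,15,3,2,1,1,30, …], period ℓ=10 (even) → k=9
k=0  a_k=15  p_k/q_k = 15/1
…
k=3  a_k=2  p_k/q_k = 78/5
k=4  a_k=3  p_k/q_k = 265/17
k=5  a_k=15  p_k/q_k = 4053/260
k=6  a_k=3  p_k/q_k = 12424/797
…
k=8  a_k=1  p_k/q_k = 41325/2651
k=9  a_k=1  p_k/q_k = 70226/4505
(x₁, y₁) = (70226, 4505);  70226² − 243·4505² = 1 ✓

70226 4505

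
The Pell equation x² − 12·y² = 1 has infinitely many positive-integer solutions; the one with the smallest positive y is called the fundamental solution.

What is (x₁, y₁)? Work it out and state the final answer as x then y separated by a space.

√12 → a₀=3, period (2,6); ℓ=2 even so k=1
step 0: (3, 1)  from 3·(1,0) + (0,1)
step 1: (7, 2)  from 2·(3,1) + (1,0)
(x₁, y₁) = (7, 2);  7² − 12·2² = 1 ✓

7 2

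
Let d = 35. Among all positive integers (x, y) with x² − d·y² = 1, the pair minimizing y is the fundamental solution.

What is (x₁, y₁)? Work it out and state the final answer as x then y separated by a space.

d=35: √d = [5; 1,10] (ℓ=2, even), read p_1/q_1
i=0: a=5 ⇒ p=5, q=1
i=1: a=1 ⇒ p=6, q=1
fundamental: x₁=6, y₁=1  (since 36 − 35·1 = 1)

6 1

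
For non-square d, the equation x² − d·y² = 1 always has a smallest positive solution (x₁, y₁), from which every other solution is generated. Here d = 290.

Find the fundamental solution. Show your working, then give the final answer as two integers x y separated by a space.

579 34

[17; 34] for √290; ℓ=1 ⇒ convergent index 1
i=0: a=17 ⇒ p=17, q=1
i=1: a=34 ⇒ p=579, q=34
fundamental: x₁=579, y₁=34  (since 335241 − 290·1156 = 1)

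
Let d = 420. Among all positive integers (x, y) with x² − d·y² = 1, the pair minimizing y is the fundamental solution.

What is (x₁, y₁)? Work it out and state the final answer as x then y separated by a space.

√420 → a₀=20, period (2,40); ℓ=2 even so k=1
i=0: a=20 ⇒ p=20, q=1
i=1: a=2 ⇒ p=41, q=2
→ (41, 2).  Check: 41²=1681, 420·2²=1680, difference 1.

41 2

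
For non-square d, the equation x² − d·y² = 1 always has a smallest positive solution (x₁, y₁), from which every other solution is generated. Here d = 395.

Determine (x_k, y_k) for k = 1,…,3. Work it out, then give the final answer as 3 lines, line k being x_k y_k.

√395 = [19; 1,6,1,38, …], period ℓ=4 (even) → k=3
i=0: a=19 ⇒ p=19, q=1
…
i=2: a=6 ⇒ p=139, q=7
i=3: a=1 ⇒ p=159, q=8
fundamental: x₁=159, y₁=8  (since 25281 − 395·64 = 1)
(159+8√395)^2 = 50561 + 2544√395
(159+8√395)^3 = 16078239 + 808984√395

159 8
50561 2544
16078239 808984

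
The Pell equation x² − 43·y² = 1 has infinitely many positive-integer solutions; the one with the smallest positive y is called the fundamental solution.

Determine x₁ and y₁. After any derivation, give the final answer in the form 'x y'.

3482 531

[6; 1,1,3,1,5,1,3,1,1,12] for √43; ℓ=10 ⇒ convergent index 9
step 0: (6, 1)  from 6·(1,0) + (0,1)
step 1: (7, 1)  from 1·(6,1) + (1,0)
step 2: (13, 2)  from 1·(7,1) + (6,1)
…
step 5: (341, 52)  from 5·(59,9) + (46,7)
…
step 8: (1941, 296)  from 1·(1541,235) + (400,61)
step 9: (3482, 531)  from 1·(1941,296) + (1541,235)
fundamental: x₁=3482, y₁=531  (since 12124324 − 43·281961 = 1)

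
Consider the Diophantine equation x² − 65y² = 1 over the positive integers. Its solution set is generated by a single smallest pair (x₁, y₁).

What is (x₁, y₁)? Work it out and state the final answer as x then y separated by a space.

d=65: √d = [8; 16] (ℓ=1, odd), read p_1/q_1
step 0: (8, 1)  from 8·(1,0) + (0,1)
step 1: (129, 16)  from 16·(8,1) + (1,0)
(x₁, y₁) = (129, 16);  129² − 65·16² = 1 ✓

129 16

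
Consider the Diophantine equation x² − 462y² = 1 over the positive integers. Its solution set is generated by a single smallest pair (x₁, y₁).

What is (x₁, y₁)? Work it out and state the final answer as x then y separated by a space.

43 2

d=462: √d = [21; 2,42] (ℓ=2, even), read p_1/q_1
a_0=21:  p_0=21·1+0=21,  q_0=21·0+1=1
a_1=2:  p_1=2·21+1=43,  q_1=2·1+0=2
→ (43, 2).  Check: 43²=1849, 462·2²=1848, difference 1.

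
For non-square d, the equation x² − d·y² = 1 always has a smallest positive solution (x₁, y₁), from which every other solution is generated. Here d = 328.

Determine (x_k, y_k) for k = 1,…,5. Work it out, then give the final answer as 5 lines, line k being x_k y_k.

[18; 9,36] for √328; ℓ=2 ⇒ convergent index 1
i=0: a=18 ⇒ p=18, q=1
i=1: a=9 ⇒ p=163, q=9
(x₁, y₁) = (163, 9);  163² − 328·9² = 1 ✓
n=2: (163,9)∘(163,9) = (163·163+328·9·9, 163·9+9·163) = (53137,2934)
n=3: (53137,2934)∘(163,9) = (163·53137+328·9·2934, 163·2934+9·53137) = (17322499,956475)
n=4: (17322499,956475)∘(163,9) = (163·17322499+328·9·956475, 163·956475+9·17322499) = (5647081537,311807916)
n=5: (5647081537,311807916)∘(163,9) = (163·5647081537+328·9·311807916, 163·311807916+9·5647081537) = (1840931258563,101648424141)

163 9
53137 2934
17322499 956475
5647081537 311807916
1840931258563 101648424141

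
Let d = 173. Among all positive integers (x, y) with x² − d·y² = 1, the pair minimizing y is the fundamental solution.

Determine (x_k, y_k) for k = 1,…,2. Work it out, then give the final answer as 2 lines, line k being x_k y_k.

2499849 190060
12498490045601 950242601880

[13; 6,1,1,6,26] for √173; ℓ=5 ⇒ convergent index 9
k=0  a_k=13  p_k/q_k = 13/1
k=1  a_k=6  p_k/q_k = 79/6
…
k=3  a_k=1  p_k/q_k = 171/13
k=4  a_k=6  p_k/q_k = 1118/85
…
k=6  a_k=6  p_k/q_k = 176552/13423
k=7  a_k=1  p_k/q_k = 205791/15646
k=8  a_k=1  p_k/q_k = 382343/29069
k=9  a_k=6  p_k/q_k = 2499849/190060
→ (2499849, 190060).  Check: 2499849²=6249245022801, 173·190060²=6249245022800, difference 1.
(2499849+190060√173)^2 = 12498490045601 + 950242601880√173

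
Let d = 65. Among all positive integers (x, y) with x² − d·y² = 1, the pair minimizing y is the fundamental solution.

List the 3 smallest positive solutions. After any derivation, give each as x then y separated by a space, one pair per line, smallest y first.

√65 → a₀=8, period (16); ℓ=1 odd so k=1
step 0: (8, 1)  from 8·(1,0) + (0,1)
step 1: (129, 16)  from 16·(8,1) + (1,0)
fundamental: x₁=129, y₁=16  (since 16641 − 65·256 = 1)
(129+16√65)^2 = 33281 + 4128√65
(129+16√65)^3 = 8586369 + 1065008√65

129 16
33281 4128
8586369 1065008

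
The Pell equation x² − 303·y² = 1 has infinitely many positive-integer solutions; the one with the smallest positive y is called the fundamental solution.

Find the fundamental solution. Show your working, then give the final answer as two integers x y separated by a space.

√303 = [17; 2,2,5,2,2,34, …], period ℓ=6 (even) → k=5
i=0: a=17 ⇒ p=17, q=1
…
i=4: a=2 ⇒ p=1027, q=59
i=5: a=2 ⇒ p=2524, q=145
fundamental: x₁=2524, y₁=145  (since 6370576 − 303·21025 = 1)

2524 145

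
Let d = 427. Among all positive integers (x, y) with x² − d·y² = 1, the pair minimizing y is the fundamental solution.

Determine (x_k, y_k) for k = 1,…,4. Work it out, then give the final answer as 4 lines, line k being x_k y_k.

√427 → a₀=20, period (1,1,1,40); ℓ=4 even so k=3
i=0: a=20 ⇒ p=20, q=1
i=1: a=1 ⇒ p=21, q=1
i=2: a=1 ⇒ p=41, q=2
i=3: a=1 ⇒ p=62, q=3
(x₁, y₁) = (62, 3);  62² − 427·3² = 1 ✓
n=2: (62,3)∘(62,3) = (62·62+427·3·3, 62·3+3·62) = (7687,372)
n=3: (7687,372)∘(62,3) = (62·7687+427·3·372, 62·372+3·7687) = (953126,46125)
n=4: (953126,46125)∘(62,3) = (62·953126+427·3·46125, 62·46125+3·953126) = (118179937,5719128)

62 3
7687 372
953126 46125
118179937 5719128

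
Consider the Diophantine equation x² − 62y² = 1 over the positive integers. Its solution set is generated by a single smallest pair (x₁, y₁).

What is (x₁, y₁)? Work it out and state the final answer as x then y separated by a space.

√62 → a₀=7, period (1,6,1,14); ℓ=4 even so k=3
a_0=7:  p_0=7·1+0=7,  q_0=7·0+1=1
…
a_2=6:  p_2=6·8+7=55,  q_2=6·1+1=7
a_3=1:  p_3=1·55+8=63,  q_3=1·7+1=8
fundamental: x₁=63, y₁=8  (since 3969 − 62·64 = 1)

63 8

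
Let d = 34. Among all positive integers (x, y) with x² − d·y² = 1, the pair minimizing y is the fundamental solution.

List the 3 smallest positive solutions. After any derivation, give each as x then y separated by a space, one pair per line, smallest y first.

35 6
2449 420
171395 29394

d=34: √d = [5; 1,4,1,10] (ℓ=4, even), read p_3/q_3
k=0  a_k=5  p_k/q_k = 5/1
…
k=2  a_k=4  p_k/q_k = 29/5
k=3  a_k=1  p_k/q_k = 35/6
→ (35, 6).  Check: 35²=1225, 34·6²=1224, difference 1.
(35+6√34)^2 = 2449 + 420√34
(35+6√34)^3 = 171395 + 29394√34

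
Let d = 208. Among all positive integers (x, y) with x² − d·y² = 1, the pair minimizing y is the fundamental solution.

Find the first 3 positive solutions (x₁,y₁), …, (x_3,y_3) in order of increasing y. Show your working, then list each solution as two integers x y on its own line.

√208 = [14; 2,2,1,2,2,28, …], period ℓ=6 (even) → k=5
k=0  a_k=14  p_k/q_k = 14/1
k=1  a_k=2  p_k/q_k = 29/2
k=2  a_k=2  p_k/q_k = 72/5
k=3  a_k=1  p_k/q_k = 101/7
k=4  a_k=2  p_k/q_k = 274/19
k=5  a_k=2  p_k/q_k = 649/45
→ (649, 45).  Check: 649²=421201, 208·45²=421200, difference 1.
k=2:  x_2 = 649·649+208·45·45 = 842401,  y_2 = 649·45+45·649 = 58410
k=3:  x_3 = 649·842401+208·45·58410 = 1093435849,  y_3 = 649·58410+45·842401 = 75816135

649 45
842401 58410
1093435849 75816135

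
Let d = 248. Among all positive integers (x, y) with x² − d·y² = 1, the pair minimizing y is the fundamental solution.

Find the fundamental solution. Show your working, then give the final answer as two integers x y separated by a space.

63 4

d=248: √d = [15; 1,2,1,30] (ℓ=4, even), read p_3/q_3
step 0: (15, 1)  from 15·(1,0) + (0,1)
step 1: (16, 1)  from 1·(15,1) + (1,0)
step 2: (47, 3)  from 2·(16,1) + (15,1)
step 3: (63, 4)  from 1·(47,3) + (16,1)
→ (63, 4).  Check: 63²=3969, 248·4²=3968, difference 1.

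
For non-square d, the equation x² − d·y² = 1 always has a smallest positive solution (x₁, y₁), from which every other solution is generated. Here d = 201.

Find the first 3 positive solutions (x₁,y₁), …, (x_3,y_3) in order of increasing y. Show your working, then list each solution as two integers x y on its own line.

√201 = [14; 5,1,1,1,2,…,1,5,28, …], period ℓ=14 (even) → k=13
k=0  a_k=14  p_k/q_k = 14/1
…
k=2  a_k=1  p_k/q_k = 85/6
k=3  a_k=1  p_k/q_k = 156/11
…
k=7  a_k=8  p_k/q_k = 7670/541
…
k=12  a_k=1  p_k/q_k = 91402/6447
k=13  a_k=5  p_k/q_k = 515095/36332
fundamental: x₁=515095, y₁=36332  (since 265322859025 − 201·1320014224 = 1)
n=2: (515095,36332)∘(515095,36332) = (515095·515095+201·36332·36332, 515095·36332+36332·515095) = (530645718049,37428863080)
n=3: (530645718049,37428863080)∘(515095,36332) = (515095·530645718049+201·36332·37428863080, 515095·37428863080+36332·530645718049) = (546665912276384215,38558840456348868)

515095 36332
530645718049 37428863080
546665912276384215 38558840456348868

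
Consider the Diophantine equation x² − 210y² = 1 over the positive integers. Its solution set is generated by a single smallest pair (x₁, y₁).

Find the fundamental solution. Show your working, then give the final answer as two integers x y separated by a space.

d=210: √d = [14; 2,28] (ℓ=2, even), read p_1/q_1
i=0: a=14 ⇒ p=14, q=1
i=1: a=2 ⇒ p=29, q=2
(x₁, y₁) = (29, 2);  29² − 210·2² = 1 ✓

29 2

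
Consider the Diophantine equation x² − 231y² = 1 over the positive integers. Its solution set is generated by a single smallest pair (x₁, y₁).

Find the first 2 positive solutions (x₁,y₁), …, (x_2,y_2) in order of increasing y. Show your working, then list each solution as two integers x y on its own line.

√231 = [15; 5,30, …], period ℓ=2 (even) → k=1
step 0: (15, 1)  from 15·(1,0) + (0,1)
step 1: (76, 5)  from 5·(15,1) + (1,0)
(x₁, y₁) = (76, 5);  76² − 231·5² = 1 ✓
(76+5√231)^2 = 11551 + 760√231

76 5
11551 760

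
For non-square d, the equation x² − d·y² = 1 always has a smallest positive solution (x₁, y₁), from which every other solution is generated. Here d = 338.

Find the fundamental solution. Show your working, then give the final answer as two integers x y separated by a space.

√338 = [18; 2,1,1,2,36, …], period ℓ=5 (odd) → k=9
a_0=18:  p_0=18·1+0=18,  q_0=18·0+1=1
…
a_3=1:  p_3=1·55+37=92,  q_3=1·3+2=5
…
a_8=1:  p_8=1·26327+17631=43958,  q_8=1·1432+959=2391
a_9=2:  p_9=2·43958+26327=114243,  q_9=2·2391+1432=6214
(x₁, y₁) = (114243, 6214);  114243² − 338·6214² = 1 ✓

114243 6214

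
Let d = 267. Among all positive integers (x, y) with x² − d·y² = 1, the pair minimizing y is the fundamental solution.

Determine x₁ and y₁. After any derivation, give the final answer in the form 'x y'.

2402 147

[16; 2,1,15,1,2,32] for √267; ℓ=6 ⇒ convergent index 5
k=0  a_k=16  p_k/q_k = 16/1
k=1  a_k=2  p_k/q_k = 33/2
…
k=4  a_k=1  p_k/q_k = 817/50
k=5  a_k=2  p_k/q_k = 2402/147
fundamental: x₁=2402, y₁=147  (since 5769604 − 267·21609 = 1)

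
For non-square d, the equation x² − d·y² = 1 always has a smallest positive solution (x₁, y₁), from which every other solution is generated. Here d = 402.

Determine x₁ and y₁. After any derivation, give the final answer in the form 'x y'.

401 20

[20; 20,40] for √402; ℓ=2 ⇒ convergent index 1
i=0: a=20 ⇒ p=20, q=1
i=1: a=20 ⇒ p=401, q=20
fundamental: x₁=401, y₁=20  (since 160801 − 402·400 = 1)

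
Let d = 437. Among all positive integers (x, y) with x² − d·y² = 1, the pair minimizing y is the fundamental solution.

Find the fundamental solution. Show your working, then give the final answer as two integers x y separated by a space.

d=437: √d = [20; 1,9,2,9,1,40] (ℓ=6, even), read p_5/q_5
i=0: a=20 ⇒ p=20, q=1
i=1: a=1 ⇒ p=21, q=1
…
i=3: a=2 ⇒ p=439, q=21
i=4: a=9 ⇒ p=4160, q=199
i=5: a=1 ⇒ p=4599, q=220
(x₁, y₁) = (4599, 220);  4599² − 437·220² = 1 ✓

4599 220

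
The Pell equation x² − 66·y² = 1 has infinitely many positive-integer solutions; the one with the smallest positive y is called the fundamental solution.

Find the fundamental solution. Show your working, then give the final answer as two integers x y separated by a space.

d=66: √d = [8; 8,16] (ℓ=2, even), read p_1/q_1
a_0=8:  p_0=8·1+0=8,  q_0=8·0+1=1
a_1=8:  p_1=8·8+1=65,  q_1=8·1+0=8
→ (65, 8).  Check: 65²=4225, 66·8²=4224, difference 1.

65 8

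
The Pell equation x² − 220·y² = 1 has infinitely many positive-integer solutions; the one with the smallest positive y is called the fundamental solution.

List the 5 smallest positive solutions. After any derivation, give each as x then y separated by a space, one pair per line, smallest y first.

√220 → a₀=14, period (1,4,1,28); ℓ=4 even so k=3
a_0=14:  p_0=14·1+0=14,  q_0=14·0+1=1
a_1=1:  p_1=1·14+1=15,  q_1=1·1+0=1
a_2=4:  p_2=4·15+14=74,  q_2=4·1+1=5
a_3=1:  p_3=1·74+15=89,  q_3=1·5+1=6
→ (89, 6).  Check: 89²=7921, 220·6²=7920, difference 1.
k=2:  x_2 = 89·89+220·6·6 = 15841,  y_2 = 89·6+6·89 = 1068
k=3:  x_3 = 89·15841+220·6·1068 = 2819609,  y_3 = 89·1068+6·15841 = 190098
k=4:  x_4 = 89·2819609+220·6·190098 = 501874561,  y_4 = 89·190098+6·2819609 = 33836376
k=5:  x_5 = 89·501874561+220·6·33836376 = 89330852249,  y_5 = 89·33836376+6·501874561 = 6022684830

89 6
15841 1068
2819609 190098
501874561 33836376
89330852249 6022684830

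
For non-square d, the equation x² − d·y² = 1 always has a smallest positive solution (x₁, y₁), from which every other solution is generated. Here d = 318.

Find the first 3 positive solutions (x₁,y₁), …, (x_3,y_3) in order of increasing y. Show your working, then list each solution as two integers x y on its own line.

[17; 1,4,1,34] for √318; ℓ=4 ⇒ convergent index 3
k=0  a_k=17  p_k/q_k = 17/1
…
k=2  a_k=4  p_k/q_k = 89/5
k=3  a_k=1  p_k/q_k = 107/6
(x₁, y₁) = (107, 6);  107² − 318·6² = 1 ✓
(x_2, y_2) = (107·107 + 318·6·6, 107·6 + 6·107) = (22897, 1284)
(x_3, y_3) = (107·22897 + 318·6·1284, 107·1284 + 6·22897) = (4899851, 274770)

107 6
22897 1284
4899851 274770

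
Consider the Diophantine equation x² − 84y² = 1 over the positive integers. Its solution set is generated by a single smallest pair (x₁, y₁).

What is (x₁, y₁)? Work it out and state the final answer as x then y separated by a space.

55 6

d=84: √d = [9; 6,18] (ℓ=2, even), read p_1/q_1
i=0: a=9 ⇒ p=9, q=1
i=1: a=6 ⇒ p=55, q=6
→ (55, 6).  Check: 55²=3025, 84·6²=3024, difference 1.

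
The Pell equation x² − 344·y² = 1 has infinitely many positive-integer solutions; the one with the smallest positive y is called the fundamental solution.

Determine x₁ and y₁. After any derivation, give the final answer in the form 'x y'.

√344 → a₀=18, period (1,1,4,1,3,1,4,1,1,36); ℓ=10 even so k=9
k=0  a_k=18  p_k/q_k = 18/1
…
k=2  a_k=1  p_k/q_k = 37/2
k=3  a_k=4  p_k/q_k = 167/9
…
k=6  a_k=1  p_k/q_k = 983/53
…
k=8  a_k=1  p_k/q_k = 5694/307
k=9  a_k=1  p_k/q_k = 10405/561
fundamental: x₁=10405, y₁=561  (since 108264025 − 344·314721 = 1)

10405 561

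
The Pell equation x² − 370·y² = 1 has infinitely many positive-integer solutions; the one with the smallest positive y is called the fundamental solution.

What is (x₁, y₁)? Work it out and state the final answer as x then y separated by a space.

213859 11118

d=370: √d = [19; 4,4,38] (ℓ=3, odd), read p_5/q_5
step 0: (19, 1)  from 19·(1,0) + (0,1)
step 1: (77, 4)  from 4·(19,1) + (1,0)
step 2: (327, 17)  from 4·(77,4) + (19,1)
step 3: (12503, 650)  from 38·(327,17) + (77,4)
step 4: (50339, 2617)  from 4·(12503,650) + (327,17)
step 5: (213859, 11118)  from 4·(50339,2617) + (12503,650)
(x₁, y₁) = (213859, 11118);  213859² − 370·11118² = 1 ✓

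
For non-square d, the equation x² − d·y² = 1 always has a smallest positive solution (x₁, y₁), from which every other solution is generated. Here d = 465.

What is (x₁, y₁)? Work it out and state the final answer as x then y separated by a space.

√465 → a₀=21, period (1,1,3,2,2,2,3,1,1,42); ℓ=10 even so k=9
step 0: (21, 1)  from 21·(1,0) + (0,1)
step 1: (22, 1)  from 1·(21,1) + (1,0)
…
step 4: (345, 16)  from 2·(151,7) + (43,2)
step 5: (841, 39)  from 2·(345,16) + (151,7)
…
step 7: (6922, 321)  from 3·(2027,94) + (841,39)
step 8: (8949, 415)  from 1·(6922,321) + (2027,94)
step 9: (15871, 736)  from 1·(8949,415) + (6922,321)
fundamental: x₁=15871, y₁=736  (since 251888641 − 465·541696 = 1)

15871 736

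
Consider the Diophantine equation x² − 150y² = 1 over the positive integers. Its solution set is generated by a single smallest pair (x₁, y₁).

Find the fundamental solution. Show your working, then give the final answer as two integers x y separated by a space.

49 4

√150 = [12; 4,24, …], period ℓ=2 (even) → k=1
a_0=12:  p_0=12·1+0=12,  q_0=12·0+1=1
a_1=4:  p_1=4·12+1=49,  q_1=4·1+0=4
(x₁, y₁) = (49, 4);  49² − 150·4² = 1 ✓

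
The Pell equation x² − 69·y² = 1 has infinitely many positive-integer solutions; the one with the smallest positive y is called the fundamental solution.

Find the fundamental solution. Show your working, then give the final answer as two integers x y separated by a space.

d=69: √d = [8; 3,3,1,4,1,3,3,16] (ℓ=8, even), read p_7/q_7
step 0: (8, 1)  from 8·(1,0) + (0,1)
…
step 3: (108, 13)  from 1·(83,10) + (25,3)
step 4: (515, 62)  from 4·(108,13) + (83,10)
…
step 6: (2384, 287)  from 3·(623,75) + (515,62)
step 7: (7775, 936)  from 3·(2384,287) + (623,75)
→ (7775, 936).  Check: 7775²=60450625, 69·936²=60450624, difference 1.

7775 936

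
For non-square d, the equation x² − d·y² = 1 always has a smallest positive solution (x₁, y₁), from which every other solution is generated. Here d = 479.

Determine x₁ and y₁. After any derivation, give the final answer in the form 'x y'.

√479 = [21; 1,7,1,3,2,21,2,3,1,7,1,42, …], period ℓ=12 (even) → k=11
step 0: (21, 1)  from 21·(1,0) + (0,1)
step 1: (22, 1)  from 1·(21,1) + (1,0)
…
step 3: (197, 9)  from 1·(175,8) + (22,1)
step 4: (766, 35)  from 3·(197,9) + (175,8)
step 5: (1729, 79)  from 2·(766,35) + (197,9)
…
step 7: (75879, 3467)  from 2·(37075,1694) + (1729,79)
…
step 10: (2648849, 121029)  from 7·(340591,15562) + (264712,12095)
step 11: (2989440, 136591)  from 1·(2648849,121029) + (340591,15562)
fundamental: x₁=2989440, y₁=136591  (since 8936751513600 − 479·18657101281 = 1)

2989440 136591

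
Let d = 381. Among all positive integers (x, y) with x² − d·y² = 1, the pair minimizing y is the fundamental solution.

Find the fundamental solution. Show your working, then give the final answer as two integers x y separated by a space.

d=381: √d = [19; 1,1,12,1,1,38] (ℓ=6, even), read p_5/q_5
step 0: (19, 1)  from 19·(1,0) + (0,1)
step 1: (20, 1)  from 1·(19,1) + (1,0)
step 2: (39, 2)  from 1·(20,1) + (19,1)
step 3: (488, 25)  from 12·(39,2) + (20,1)
step 4: (527, 27)  from 1·(488,25) + (39,2)
step 5: (1015, 52)  from 1·(527,27) + (488,25)
→ (1015, 52).  Check: 1015²=1030225, 381·52²=1030224, difference 1.

1015 52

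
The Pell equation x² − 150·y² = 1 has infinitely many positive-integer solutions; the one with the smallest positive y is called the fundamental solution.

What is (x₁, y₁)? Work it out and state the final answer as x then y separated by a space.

√150 → a₀=12, period (4,24); ℓ=2 even so k=1
k=0  a_k=12  p_k/q_k = 12/1
k=1  a_k=4  p_k/q_k = 49/4
fundamental: x₁=49, y₁=4  (since 2401 − 150·16 = 1)

49 4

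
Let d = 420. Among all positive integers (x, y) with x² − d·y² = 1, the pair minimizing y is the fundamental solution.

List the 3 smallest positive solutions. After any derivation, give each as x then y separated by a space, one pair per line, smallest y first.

41 2
3361 164
275561 13446

[20; 2,40] for √420; ℓ=2 ⇒ convergent index 1
i=0: a=20 ⇒ p=20, q=1
i=1: a=2 ⇒ p=41, q=2
(x₁, y₁) = (41, 2);  41² − 420·2² = 1 ✓
(41+2√420)^2 = 3361 + 164√420
(41+2√420)^3 = 275561 + 13446√420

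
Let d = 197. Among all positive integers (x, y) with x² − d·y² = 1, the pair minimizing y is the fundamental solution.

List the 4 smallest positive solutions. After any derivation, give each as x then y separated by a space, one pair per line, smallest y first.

393 28
308897 22008
242792649 17298260
190834713217 13596410352

d=197: √d = [14; 28] (ℓ=1, odd), read p_1/q_1
k=0  a_k=14  p_k/q_k = 14/1
k=1  a_k=28  p_k/q_k = 393/28
→ (393, 28).  Check: 393²=154449, 197·28²=154448, difference 1.
k=2:  x_2 = 393·393+197·28·28 = 308897,  y_2 = 393·28+28·393 = 22008
k=3:  x_3 = 393·308897+197·28·22008 = 242792649,  y_3 = 393·22008+28·308897 = 17298260
k=4:  x_4 = 393·242792649+197·28·17298260 = 190834713217,  y_4 = 393·17298260+28·242792649 = 13596410352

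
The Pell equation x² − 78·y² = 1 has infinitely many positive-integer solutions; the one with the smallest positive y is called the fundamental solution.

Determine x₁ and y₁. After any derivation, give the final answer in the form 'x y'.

53 6

√78 = [8; 1,4,1,16, …], period ℓ=4 (even) → k=3
i=0: a=8 ⇒ p=8, q=1
i=1: a=1 ⇒ p=9, q=1
i=2: a=4 ⇒ p=44, q=5
i=3: a=1 ⇒ p=53, q=6
fundamental: x₁=53, y₁=6  (since 2809 − 78·36 = 1)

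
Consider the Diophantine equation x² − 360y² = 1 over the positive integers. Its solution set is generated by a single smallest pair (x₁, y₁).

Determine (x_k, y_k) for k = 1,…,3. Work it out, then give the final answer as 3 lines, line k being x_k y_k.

19 1
721 38
27379 1443

√360 → a₀=18, period (1,36); ℓ=2 even so k=1
a_0=18:  p_0=18·1+0=18,  q_0=18·0+1=1
a_1=1:  p_1=1·18+1=19,  q_1=1·1+0=1
fundamental: x₁=19, y₁=1  (since 361 − 360·1 = 1)
k=2:  x_2 = 19·19+360·1·1 = 721,  y_2 = 19·1+1·19 = 38
k=3:  x_3 = 19·721+360·1·38 = 27379,  y_3 = 19·38+1·721 = 1443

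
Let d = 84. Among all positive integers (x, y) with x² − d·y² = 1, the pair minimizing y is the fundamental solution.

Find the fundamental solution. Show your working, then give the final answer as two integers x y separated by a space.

55 6

√84 → a₀=9, period (6,18); ℓ=2 even so k=1
step 0: (9, 1)  from 9·(1,0) + (0,1)
step 1: (55, 6)  from 6·(9,1) + (1,0)
→ (55, 6).  Check: 55²=3025, 84·6²=3024, difference 1.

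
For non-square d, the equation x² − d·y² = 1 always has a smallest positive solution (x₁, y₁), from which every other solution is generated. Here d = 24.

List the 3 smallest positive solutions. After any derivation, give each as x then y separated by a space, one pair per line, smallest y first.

√24 = [4; 1,8, …], period ℓ=2 (even) → k=1
a_0=4:  p_0=4·1+0=4,  q_0=4·0+1=1
a_1=1:  p_1=1·4+1=5,  q_1=1·1+0=1
→ (5, 1).  Check: 5²=25, 24·1²=24, difference 1.
(5+1√24)^2 = 49 + 10√24
(5+1√24)^3 = 485 + 99√24

5 1
49 10
485 99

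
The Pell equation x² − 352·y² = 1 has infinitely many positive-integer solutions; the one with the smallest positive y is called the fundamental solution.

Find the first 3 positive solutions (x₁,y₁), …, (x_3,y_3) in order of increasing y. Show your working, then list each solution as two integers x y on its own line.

√352 = [18; 1,3,5,9,5,3,1,36, …], period ℓ=8 (even) → k=7
a_0=18:  p_0=18·1+0=18,  q_0=18·0+1=1
a_1=1:  p_1=1·18+1=19,  q_1=1·1+0=1
a_2=3:  p_2=3·19+18=75,  q_2=3·1+1=4
a_3=5:  p_3=5·75+19=394,  q_3=5·4+1=21
a_4=9:  p_4=9·394+75=3621,  q_4=9·21+4=193
a_5=5:  p_5=5·3621+394=18499,  q_5=5·193+21=986
a_6=3:  p_6=3·18499+3621=59118,  q_6=3·986+193=3151
a_7=1:  p_7=1·59118+18499=77617,  q_7=1·3151+986=4137
(x₁, y₁) = (77617, 4137);  77617² − 352·4137² = 1 ✓
k=2:  x_2 = 77617·77617+352·4137·4137 = 12048797377,  y_2 = 77617·4137+4137·77617 = 642203058
k=3:  x_3 = 77617·12048797377+352·4137·642203058 = 1870383011943601,  y_3 = 77617·642203058+4137·12048797377 = 99691749501435

77617 4137
12048797377 642203058
1870383011943601 99691749501435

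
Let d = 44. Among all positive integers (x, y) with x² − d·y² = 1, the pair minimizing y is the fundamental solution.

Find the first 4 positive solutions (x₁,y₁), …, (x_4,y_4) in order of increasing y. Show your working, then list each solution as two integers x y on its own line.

[6; 1,1,1,2,1,1,1,12] for √44; ℓ=8 ⇒ convergent index 7
a_0=6:  p_0=6·1+0=6,  q_0=6·0+1=1
…
a_2=1:  p_2=1·7+6=13,  q_2=1·1+1=2
…
a_5=1:  p_5=1·53+20=73,  q_5=1·8+3=11
a_6=1:  p_6=1·73+53=126,  q_6=1·11+8=19
a_7=1:  p_7=1·126+73=199,  q_7=1·19+11=30
fundamental: x₁=199, y₁=30  (since 39601 − 44·900 = 1)
(x_2, y_2) = (199·199 + 44·30·30, 199·30 + 30·199) = (79201, 11940)
(x_3, y_3) = (199·79201 + 44·30·11940, 199·11940 + 30·79201) = (31521799, 4752090)
(x_4, y_4) = (199·31521799 + 44·30·4752090, 199·4752090 + 30·31521799) = (12545596801, 1891319880)

199 30
79201 11940
31521799 4752090
12545596801 1891319880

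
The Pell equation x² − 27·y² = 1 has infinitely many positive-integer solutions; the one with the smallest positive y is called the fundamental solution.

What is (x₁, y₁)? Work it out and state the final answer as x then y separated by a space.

d=27: √d = [5; 5,10] (ℓ=2, even), read p_1/q_1
step 0: (5, 1)  from 5·(1,0) + (0,1)
step 1: (26, 5)  from 5·(5,1) + (1,0)
(x₁, y₁) = (26, 5);  26² − 27·5² = 1 ✓

26 5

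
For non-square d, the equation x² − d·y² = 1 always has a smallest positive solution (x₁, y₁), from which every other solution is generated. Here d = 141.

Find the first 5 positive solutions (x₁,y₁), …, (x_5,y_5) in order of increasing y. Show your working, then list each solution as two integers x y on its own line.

d=141: √d = [11; 1,6,1,22] (ℓ=4, even), read p_3/q_3
a_0=11:  p_0=11·1+0=11,  q_0=11·0+1=1
…
a_2=6:  p_2=6·12+11=83,  q_2=6·1+1=7
a_3=1:  p_3=1·83+12=95,  q_3=1·7+1=8
fundamental: x₁=95, y₁=8  (since 9025 − 141·64 = 1)
(95+8√141)^2 = 18049 + 1520√141
(95+8√141)^3 = 3429215 + 288792√141
(95+8√141)^4 = 651532801 + 54868960√141
(95+8√141)^5 = 123787802975 + 10424813608√141

95 8
18049 1520
3429215 288792
651532801 54868960
123787802975 10424813608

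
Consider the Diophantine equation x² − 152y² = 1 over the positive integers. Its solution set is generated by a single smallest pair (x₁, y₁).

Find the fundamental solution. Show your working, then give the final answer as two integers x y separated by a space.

37 3

[12; 3,24] for √152; ℓ=2 ⇒ convergent index 1
i=0: a=12 ⇒ p=12, q=1
i=1: a=3 ⇒ p=37, q=3
(x₁, y₁) = (37, 3);  37² − 152·3² = 1 ✓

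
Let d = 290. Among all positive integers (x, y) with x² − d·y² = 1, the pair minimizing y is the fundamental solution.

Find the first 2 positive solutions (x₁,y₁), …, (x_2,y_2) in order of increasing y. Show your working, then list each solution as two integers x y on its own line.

579 34
670481 39372

√290 = [17; 34, …], period ℓ=1 (odd) → k=1
k=0  a_k=17  p_k/q_k = 17/1
k=1  a_k=34  p_k/q_k = 579/34
→ (579, 34).  Check: 579²=335241, 290·34²=335240, difference 1.
(x_2, y_2) = (579·579 + 290·34·34, 579·34 + 34·579) = (670481, 39372)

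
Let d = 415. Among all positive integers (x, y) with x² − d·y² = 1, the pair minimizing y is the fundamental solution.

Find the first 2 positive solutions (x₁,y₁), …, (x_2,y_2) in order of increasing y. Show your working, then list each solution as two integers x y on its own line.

18412804 903849
678062702284831 33284788965192

√415 → a₀=20, period (2,1,2,4,6,…,1,2,40); ℓ=16 even so k=15
step 0: (20, 1)  from 20·(1,0) + (0,1)
step 1: (41, 2)  from 2·(20,1) + (1,0)
…
step 4: (713, 35)  from 4·(163,8) + (61,3)
step 5: (4441, 218)  from 6·(713,35) + (163,8)
…
step 7: (9595, 471)  from 1·(5154,253) + (4441,218)
step 8: (33939, 1666)  from 3·(9595,471) + (5154,253)
step 9: (43534, 2137)  from 1·(33939,1666) + (9595,471)
step 10: (77473, 3803)  from 1·(43534,2137) + (33939,1666)
…
step 12: (2110961, 103623)  from 4·(508372,24955) + (77473,3803)
step 13: (4730294, 232201)  from 2·(2110961,103623) + (508372,24955)
step 14: (6841255, 335824)  from 1·(4730294,232201) + (2110961,103623)
step 15: (18412804, 903849)  from 2·(6841255,335824) + (4730294,232201)
→ (18412804, 903849).  Check: 18412804²=339031351142416, 415·903849²=339031351142415, difference 1.
(x_2, y_2) = (18412804·18412804 + 415·903849·903849, 18412804·903849 + 903849·18412804) = (678062702284831, 33284788965192)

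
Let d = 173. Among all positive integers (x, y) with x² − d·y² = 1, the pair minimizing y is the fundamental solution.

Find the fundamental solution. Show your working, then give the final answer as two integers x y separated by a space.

2499849 190060

[13; 6,1,1,6,26] for √173; ℓ=5 ⇒ convergent index 9
step 0: (13, 1)  from 13·(1,0) + (0,1)
…
step 2: (92, 7)  from 1·(79,6) + (13,1)
step 3: (171, 13)  from 1·(92,7) + (79,6)
…
step 5: (29239, 2223)  from 26·(1118,85) + (171,13)
step 6: (176552, 13423)  from 6·(29239,2223) + (1118,85)
…
step 8: (382343, 29069)  from 1·(205791,15646) + (176552,13423)
step 9: (2499849, 190060)  from 6·(382343,29069) + (205791,15646)
→ (2499849, 190060).  Check: 2499849²=6249245022801, 173·190060²=6249245022800, difference 1.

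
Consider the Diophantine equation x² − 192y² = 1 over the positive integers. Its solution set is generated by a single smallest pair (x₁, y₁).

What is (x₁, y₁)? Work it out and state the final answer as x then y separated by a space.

√192 → a₀=13, period (1,5,1,26); ℓ=4 even so k=3
k=0  a_k=13  p_k/q_k = 13/1
k=1  a_k=1  p_k/q_k = 14/1
k=2  a_k=5  p_k/q_k = 83/6
k=3  a_k=1  p_k/q_k = 97/7
(x₁, y₁) = (97, 7);  97² − 192·7² = 1 ✓

97 7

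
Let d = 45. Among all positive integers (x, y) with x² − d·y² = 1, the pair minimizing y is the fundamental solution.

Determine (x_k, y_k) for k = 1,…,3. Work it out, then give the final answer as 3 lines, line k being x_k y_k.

161 24
51841 7728
16692641 2488392

√45 → a₀=6, period (1,2,2,2,1,12); ℓ=6 even so k=5
k=0  a_k=6  p_k/q_k = 6/1
k=1  a_k=1  p_k/q_k = 7/1
…
k=3  a_k=2  p_k/q_k = 47/7
k=4  a_k=2  p_k/q_k = 114/17
k=5  a_k=1  p_k/q_k = 161/24
fundamental: x₁=161, y₁=24  (since 25921 − 45·576 = 1)
(x_2, y_2) = (161·161 + 45·24·24, 161·24 + 24·161) = (51841, 7728)
(x_3, y_3) = (161·51841 + 45·24·7728, 161·7728 + 24·51841) = (16692641, 2488392)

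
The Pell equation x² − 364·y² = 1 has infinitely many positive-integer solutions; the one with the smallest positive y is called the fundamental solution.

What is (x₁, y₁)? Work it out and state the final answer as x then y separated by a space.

4954951 259710

√364 = [19; 12,1,2,3,1,8,1,3,2,1,12,38, …], period ℓ=12 (even) → k=11
k=0  a_k=19  p_k/q_k = 19/1
k=1  a_k=12  p_k/q_k = 229/12
…
k=6  a_k=8  p_k/q_k = 27607/1447
k=7  a_k=1  p_k/q_k = 30755/1612
k=8  a_k=3  p_k/q_k = 119872/6283
k=9  a_k=2  p_k/q_k = 270499/14178
k=10  a_k=1  p_k/q_k = 390371/20461
k=11  a_k=12  p_k/q_k = 4954951/259710
→ (4954951, 259710).  Check: 4954951²=24551539412401, 364·259710²=24551539412400, difference 1.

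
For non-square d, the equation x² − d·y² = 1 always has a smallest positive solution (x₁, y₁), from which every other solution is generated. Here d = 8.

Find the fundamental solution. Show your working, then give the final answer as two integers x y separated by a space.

3 1

√8 = [2; 1,4, …], period ℓ=2 (even) → k=1
step 0: (2, 1)  from 2·(1,0) + (0,1)
step 1: (3, 1)  from 1·(2,1) + (1,0)
(x₁, y₁) = (3, 1);  3² − 8·1² = 1 ✓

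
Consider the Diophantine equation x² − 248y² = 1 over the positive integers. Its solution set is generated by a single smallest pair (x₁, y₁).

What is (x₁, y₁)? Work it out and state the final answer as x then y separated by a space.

63 4

√248 = [15; 1,2,1,30, …], period ℓ=4 (even) → k=3
k=0  a_k=15  p_k/q_k = 15/1
…
k=2  a_k=2  p_k/q_k = 47/3
k=3  a_k=1  p_k/q_k = 63/4
→ (63, 4).  Check: 63²=3969, 248·4²=3968, difference 1.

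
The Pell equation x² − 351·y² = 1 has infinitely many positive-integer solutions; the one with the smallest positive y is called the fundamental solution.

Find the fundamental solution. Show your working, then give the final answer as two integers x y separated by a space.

[18; 1,2,1,3,2,2,2,3,1,2,1,36] for √351; ℓ=12 ⇒ convergent index 11
step 0: (18, 1)  from 18·(1,0) + (0,1)
step 1: (19, 1)  from 1·(18,1) + (1,0)
step 2: (56, 3)  from 2·(19,1) + (18,1)
step 3: (75, 4)  from 1·(56,3) + (19,1)
…
step 6: (1555, 83)  from 2·(637,34) + (281,15)
…
step 10: (45882, 2449)  from 2·(16543,883) + (12796,683)
step 11: (62425, 3332)  from 1·(45882,2449) + (16543,883)
fundamental: x₁=62425, y₁=3332  (since 3896880625 − 351·11102224 = 1)

62425 3332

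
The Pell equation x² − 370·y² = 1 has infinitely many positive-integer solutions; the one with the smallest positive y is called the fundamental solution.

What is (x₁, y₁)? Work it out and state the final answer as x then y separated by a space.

√370 → a₀=19, period (4,4,38); ℓ=3 odd so k=5
a_0=19:  p_0=19·1+0=19,  q_0=19·0+1=1
…
a_2=4:  p_2=4·77+19=327,  q_2=4·4+1=17
a_3=38:  p_3=38·327+77=12503,  q_3=38·17+4=650
a_4=4:  p_4=4·12503+327=50339,  q_4=4·650+17=2617
a_5=4:  p_5=4·50339+12503=213859,  q_5=4·2617+650=11118
(x₁, y₁) = (213859, 11118);  213859² − 370·11118² = 1 ✓

213859 11118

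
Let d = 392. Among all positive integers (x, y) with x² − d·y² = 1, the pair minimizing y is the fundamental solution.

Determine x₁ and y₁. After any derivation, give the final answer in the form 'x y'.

99 5

√392 = [19; 1,3,1,38, …], period ℓ=4 (even) → k=3
k=0  a_k=19  p_k/q_k = 19/1
…
k=2  a_k=3  p_k/q_k = 79/4
k=3  a_k=1  p_k/q_k = 99/5
→ (99, 5).  Check: 99²=9801, 392·5²=9800, difference 1.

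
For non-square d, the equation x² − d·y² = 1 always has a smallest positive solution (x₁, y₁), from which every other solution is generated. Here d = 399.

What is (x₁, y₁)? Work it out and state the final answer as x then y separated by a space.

20 1

√399 = [19; 1,38, …], period ℓ=2 (even) → k=1
k=0  a_k=19  p_k/q_k = 19/1
k=1  a_k=1  p_k/q_k = 20/1
(x₁, y₁) = (20, 1);  20² − 399·1² = 1 ✓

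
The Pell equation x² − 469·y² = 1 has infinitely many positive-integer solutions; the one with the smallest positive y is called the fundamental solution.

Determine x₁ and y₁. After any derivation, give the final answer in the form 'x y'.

[21; 1,1,1,10,6,10,1,1,1,42] for √469; ℓ=10 ⇒ convergent index 9
k=0  a_k=21  p_k/q_k = 21/1
k=1  a_k=1  p_k/q_k = 22/1
k=2  a_k=1  p_k/q_k = 43/2
k=3  a_k=1  p_k/q_k = 65/3
k=4  a_k=10  p_k/q_k = 693/32
…
k=6  a_k=10  p_k/q_k = 42923/1982
k=7  a_k=1  p_k/q_k = 47146/2177
k=8  a_k=1  p_k/q_k = 90069/4159
k=9  a_k=1  p_k/q_k = 137215/6336
→ (137215, 6336).  Check: 137215²=18827956225, 469·6336²=18827956224, difference 1.

137215 6336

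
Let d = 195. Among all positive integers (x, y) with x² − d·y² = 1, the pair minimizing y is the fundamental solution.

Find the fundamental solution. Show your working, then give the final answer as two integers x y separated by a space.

√195 → a₀=13, period (1,26); ℓ=2 even so k=1
i=0: a=13 ⇒ p=13, q=1
i=1: a=1 ⇒ p=14, q=1
fundamental: x₁=14, y₁=1  (since 196 − 195·1 = 1)

14 1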